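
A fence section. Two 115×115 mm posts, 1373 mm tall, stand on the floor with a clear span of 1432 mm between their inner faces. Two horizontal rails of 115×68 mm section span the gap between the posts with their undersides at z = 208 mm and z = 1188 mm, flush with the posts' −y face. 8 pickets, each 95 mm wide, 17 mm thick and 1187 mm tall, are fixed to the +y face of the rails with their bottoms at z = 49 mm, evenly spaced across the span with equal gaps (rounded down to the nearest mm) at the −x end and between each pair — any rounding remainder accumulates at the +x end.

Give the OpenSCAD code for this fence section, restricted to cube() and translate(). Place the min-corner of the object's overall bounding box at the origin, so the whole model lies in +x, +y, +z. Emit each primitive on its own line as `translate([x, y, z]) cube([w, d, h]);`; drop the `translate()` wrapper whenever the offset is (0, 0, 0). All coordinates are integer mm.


cube([115, 115, 1373]);
translate([1547, 0, 0]) cube([115, 115, 1373]);
translate([115, 0, 208]) cube([1432, 115, 68]);
translate([115, 0, 1188]) cube([1432, 115, 68]);
translate([189, 115, 49]) cube([95, 17, 1187]);
translate([358, 115, 49]) cube([95, 17, 1187]);
translate([527, 115, 49]) cube([95, 17, 1187]);
translate([696, 115, 49]) cube([95, 17, 1187]);
translate([865, 115, 49]) cube([95, 17, 1187]);
translate([1034, 115, 49]) cube([95, 17, 1187]);
translate([1203, 115, 49]) cube([95, 17, 1187]);
translate([1372, 115, 49]) cube([95, 17, 1187]);


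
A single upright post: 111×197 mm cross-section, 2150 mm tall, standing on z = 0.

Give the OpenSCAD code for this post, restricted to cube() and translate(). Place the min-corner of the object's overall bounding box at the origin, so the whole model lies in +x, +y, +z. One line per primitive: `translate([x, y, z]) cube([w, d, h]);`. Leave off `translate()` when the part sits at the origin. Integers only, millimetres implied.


cube([111, 197, 2150]);


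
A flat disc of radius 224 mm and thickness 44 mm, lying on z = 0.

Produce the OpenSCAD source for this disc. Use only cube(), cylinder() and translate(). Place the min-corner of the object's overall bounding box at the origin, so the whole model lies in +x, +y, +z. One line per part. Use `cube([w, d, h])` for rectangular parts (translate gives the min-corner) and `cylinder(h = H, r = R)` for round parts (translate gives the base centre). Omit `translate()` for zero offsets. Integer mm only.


translate([224, 224, 0]) cylinder(h = 44, r = 224);


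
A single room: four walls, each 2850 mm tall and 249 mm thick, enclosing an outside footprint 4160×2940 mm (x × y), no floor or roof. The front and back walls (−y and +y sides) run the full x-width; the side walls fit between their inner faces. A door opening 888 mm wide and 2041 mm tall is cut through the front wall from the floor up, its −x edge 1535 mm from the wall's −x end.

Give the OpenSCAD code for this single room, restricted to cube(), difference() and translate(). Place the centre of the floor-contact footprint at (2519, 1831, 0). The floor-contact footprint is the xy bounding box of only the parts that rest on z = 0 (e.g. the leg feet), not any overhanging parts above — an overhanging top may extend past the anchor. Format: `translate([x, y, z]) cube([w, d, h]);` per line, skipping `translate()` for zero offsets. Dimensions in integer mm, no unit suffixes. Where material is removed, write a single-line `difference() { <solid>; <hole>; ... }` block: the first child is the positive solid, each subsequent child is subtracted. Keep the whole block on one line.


difference() { translate([439, 361, 0]) cube([4160, 249, 2850]); translate([1974, 361, 0]) cube([888, 249, 2041]); }
translate([439, 3052, 0]) cube([4160, 249, 2850]);
translate([439, 610, 0]) cube([249, 2442, 2850]);
translate([4350, 610, 0]) cube([249, 2442, 2850]);


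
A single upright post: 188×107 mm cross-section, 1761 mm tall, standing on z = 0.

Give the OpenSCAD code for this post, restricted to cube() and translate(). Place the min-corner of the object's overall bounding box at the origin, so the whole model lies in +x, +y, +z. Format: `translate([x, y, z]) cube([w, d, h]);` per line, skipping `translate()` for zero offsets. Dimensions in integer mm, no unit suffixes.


cube([188, 107, 1761]);


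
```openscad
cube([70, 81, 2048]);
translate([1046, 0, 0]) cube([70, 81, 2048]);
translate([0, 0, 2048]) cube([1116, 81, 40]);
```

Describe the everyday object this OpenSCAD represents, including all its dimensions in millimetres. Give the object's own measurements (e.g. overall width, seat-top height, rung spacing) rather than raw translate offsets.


A door frame. The clear opening is 976 mm wide and 2048 mm high. Two 70 mm wide jambs, 81 mm deep, stand either side of the opening from the floor to the top of the opening. A 40 mm thick head sits across the top of both jambs, spanning the full outside width of the frame.


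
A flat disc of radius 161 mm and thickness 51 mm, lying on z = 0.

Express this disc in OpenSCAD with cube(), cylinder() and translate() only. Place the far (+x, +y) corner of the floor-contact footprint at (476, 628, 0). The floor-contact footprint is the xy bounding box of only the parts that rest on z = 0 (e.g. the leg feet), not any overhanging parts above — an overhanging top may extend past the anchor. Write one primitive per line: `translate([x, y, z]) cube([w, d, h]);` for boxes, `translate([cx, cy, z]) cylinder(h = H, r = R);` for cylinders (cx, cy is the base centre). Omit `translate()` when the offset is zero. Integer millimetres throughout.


translate([315, 467, 0]) cylinder(h = 51, r = 161);


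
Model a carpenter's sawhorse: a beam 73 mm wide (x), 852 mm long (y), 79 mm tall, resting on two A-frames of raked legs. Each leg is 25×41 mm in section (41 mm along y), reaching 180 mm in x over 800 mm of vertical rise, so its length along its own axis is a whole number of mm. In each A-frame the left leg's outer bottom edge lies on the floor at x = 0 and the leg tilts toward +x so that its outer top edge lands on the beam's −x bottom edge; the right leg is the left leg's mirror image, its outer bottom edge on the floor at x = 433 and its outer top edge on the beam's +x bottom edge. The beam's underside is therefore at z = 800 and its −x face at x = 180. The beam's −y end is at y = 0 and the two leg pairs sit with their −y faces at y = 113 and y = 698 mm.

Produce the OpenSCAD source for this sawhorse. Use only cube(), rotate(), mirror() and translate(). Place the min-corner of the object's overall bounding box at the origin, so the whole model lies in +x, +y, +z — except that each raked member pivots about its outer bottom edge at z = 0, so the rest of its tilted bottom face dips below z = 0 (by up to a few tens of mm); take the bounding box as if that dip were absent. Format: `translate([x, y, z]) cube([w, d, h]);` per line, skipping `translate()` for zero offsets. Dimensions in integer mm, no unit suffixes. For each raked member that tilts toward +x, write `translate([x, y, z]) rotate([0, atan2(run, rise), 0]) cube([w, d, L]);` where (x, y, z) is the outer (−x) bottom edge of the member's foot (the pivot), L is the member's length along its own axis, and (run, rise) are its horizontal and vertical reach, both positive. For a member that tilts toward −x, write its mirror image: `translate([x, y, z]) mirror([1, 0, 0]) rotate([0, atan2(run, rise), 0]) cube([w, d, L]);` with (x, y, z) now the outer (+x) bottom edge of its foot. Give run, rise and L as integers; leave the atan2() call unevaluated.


translate([180, 0, 800]) cube([73, 852, 79]);
translate([0, 113, 0]) rotate([0, atan2(180, 800), 0]) cube([25, 41, 820]);
translate([433, 113, 0]) mirror([1, 0, 0]) rotate([0, atan2(180, 800), 0]) cube([25, 41, 820]);
translate([0, 698, 0]) rotate([0, atan2(180, 800), 0]) cube([25, 41, 820]);
translate([433, 698, 0]) mirror([1, 0, 0]) rotate([0, atan2(180, 800), 0]) cube([25, 41, 820]);


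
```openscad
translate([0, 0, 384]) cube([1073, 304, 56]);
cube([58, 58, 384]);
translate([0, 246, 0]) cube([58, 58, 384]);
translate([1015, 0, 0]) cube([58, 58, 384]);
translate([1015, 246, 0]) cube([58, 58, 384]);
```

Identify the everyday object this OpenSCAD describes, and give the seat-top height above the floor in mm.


A bench. The seat-top height is 440 mm.

A long slab on four corner posts — a bench. The slab sits at z = 384 with thickness 56, so the top is 384 + 56 = 440 mm.


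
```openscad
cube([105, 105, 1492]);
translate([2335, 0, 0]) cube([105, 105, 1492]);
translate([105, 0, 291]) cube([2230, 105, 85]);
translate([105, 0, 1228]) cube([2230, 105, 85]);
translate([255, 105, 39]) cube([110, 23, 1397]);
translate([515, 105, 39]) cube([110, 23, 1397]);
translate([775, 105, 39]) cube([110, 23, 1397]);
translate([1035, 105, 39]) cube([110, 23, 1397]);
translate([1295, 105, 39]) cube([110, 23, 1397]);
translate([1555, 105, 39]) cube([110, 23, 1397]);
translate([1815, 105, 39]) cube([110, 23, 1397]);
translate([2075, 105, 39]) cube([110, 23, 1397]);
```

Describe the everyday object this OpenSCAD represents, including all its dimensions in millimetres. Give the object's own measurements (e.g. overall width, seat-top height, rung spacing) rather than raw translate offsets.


A fence section. Two 105×105 mm posts, 1492 mm tall, stand on the floor with a clear span of 2230 mm between their inner faces. Two horizontal rails of 105×85 mm section span the gap between the posts with their undersides at z = 291 mm and z = 1228 mm, flush with the posts' −y face. 8 pickets, each 110 mm wide, 23 mm thick and 1397 mm tall, are fixed to the +y face of the rails with their bottoms at z = 39 mm, spaced across the span with a 150 mm gap after the −x post and between neighbouring pickets and before the +x post.


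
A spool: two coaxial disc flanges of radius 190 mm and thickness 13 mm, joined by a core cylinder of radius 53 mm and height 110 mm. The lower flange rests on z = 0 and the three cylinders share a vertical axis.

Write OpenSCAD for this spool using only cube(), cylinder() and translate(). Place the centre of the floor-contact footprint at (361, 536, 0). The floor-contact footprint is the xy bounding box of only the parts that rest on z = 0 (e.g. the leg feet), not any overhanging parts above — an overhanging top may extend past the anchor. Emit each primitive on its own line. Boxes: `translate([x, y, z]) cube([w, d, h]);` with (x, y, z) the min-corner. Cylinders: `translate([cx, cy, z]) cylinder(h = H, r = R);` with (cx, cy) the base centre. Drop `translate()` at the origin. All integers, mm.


translate([361, 536, 0]) cylinder(h = 13, r = 190);
translate([361, 536, 13]) cylinder(h = 110, r = 53);
translate([361, 536, 123]) cylinder(h = 13, r = 190);


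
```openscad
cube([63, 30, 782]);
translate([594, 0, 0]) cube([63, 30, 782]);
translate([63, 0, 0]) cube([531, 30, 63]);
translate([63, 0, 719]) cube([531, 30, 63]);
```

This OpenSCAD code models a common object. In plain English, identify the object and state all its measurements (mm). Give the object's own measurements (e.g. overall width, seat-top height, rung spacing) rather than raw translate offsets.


A rectangular picture frame lying in the x–z plane (depth along y). The opening is 531 mm wide (x) by 656 mm tall (z), surrounded by a border 63 mm wide on all four sides. The frame is 30 mm deep and is made of two full-height vertical stiles with two horizontal rails fitted between them.


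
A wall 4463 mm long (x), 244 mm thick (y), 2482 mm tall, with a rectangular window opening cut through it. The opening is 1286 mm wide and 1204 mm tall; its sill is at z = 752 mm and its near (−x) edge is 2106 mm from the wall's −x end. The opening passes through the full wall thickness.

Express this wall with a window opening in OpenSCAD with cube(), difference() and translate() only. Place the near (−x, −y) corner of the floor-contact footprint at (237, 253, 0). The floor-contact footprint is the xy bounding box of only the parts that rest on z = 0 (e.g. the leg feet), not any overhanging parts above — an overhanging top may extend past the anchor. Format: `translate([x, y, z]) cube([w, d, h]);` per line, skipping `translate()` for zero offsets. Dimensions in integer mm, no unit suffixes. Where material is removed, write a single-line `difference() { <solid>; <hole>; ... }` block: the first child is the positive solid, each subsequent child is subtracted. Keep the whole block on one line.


difference() { translate([237, 253, 0]) cube([4463, 244, 2482]); translate([2343, 253, 752]) cube([1286, 244, 1204]); }


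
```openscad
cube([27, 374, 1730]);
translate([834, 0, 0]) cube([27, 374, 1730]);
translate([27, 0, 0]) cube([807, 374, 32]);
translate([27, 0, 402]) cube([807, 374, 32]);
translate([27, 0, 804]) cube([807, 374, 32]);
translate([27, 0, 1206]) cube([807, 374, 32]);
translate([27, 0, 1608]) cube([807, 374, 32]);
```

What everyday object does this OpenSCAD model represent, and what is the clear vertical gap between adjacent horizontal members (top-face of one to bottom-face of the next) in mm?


A bookshelf. The clear shelf gap is 370 mm.

Two tall side panels with 5 horizontal boards between them — a bookshelf. The first two shelf undersides are at z = 0 and z = 402; with shelf thickness 32, the clear gap is 402 − 0 − 32 = 370 mm.


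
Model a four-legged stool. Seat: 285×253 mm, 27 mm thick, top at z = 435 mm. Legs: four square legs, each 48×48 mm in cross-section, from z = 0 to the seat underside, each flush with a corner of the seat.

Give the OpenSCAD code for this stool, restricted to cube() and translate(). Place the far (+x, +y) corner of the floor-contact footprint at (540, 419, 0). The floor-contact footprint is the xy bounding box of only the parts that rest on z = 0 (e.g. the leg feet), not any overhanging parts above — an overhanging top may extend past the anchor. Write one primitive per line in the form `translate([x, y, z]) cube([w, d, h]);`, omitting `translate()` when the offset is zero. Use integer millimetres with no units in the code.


translate([255, 166, 408]) cube([285, 253, 27]);
translate([255, 166, 0]) cube([48, 48, 408]);
translate([492, 166, 0]) cube([48, 48, 408]);
translate([255, 371, 0]) cube([48, 48, 408]);
translate([492, 371, 0]) cube([48, 48, 408]);


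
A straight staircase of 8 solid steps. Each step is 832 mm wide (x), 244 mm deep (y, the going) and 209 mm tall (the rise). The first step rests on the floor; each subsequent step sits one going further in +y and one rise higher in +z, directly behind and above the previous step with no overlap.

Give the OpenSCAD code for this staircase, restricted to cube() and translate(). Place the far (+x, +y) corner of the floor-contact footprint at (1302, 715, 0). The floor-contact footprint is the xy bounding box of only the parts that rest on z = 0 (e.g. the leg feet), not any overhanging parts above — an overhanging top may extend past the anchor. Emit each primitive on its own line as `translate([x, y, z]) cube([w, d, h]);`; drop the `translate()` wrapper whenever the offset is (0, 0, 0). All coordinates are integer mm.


translate([470, 471, 0]) cube([832, 244, 209]);
translate([470, 715, 209]) cube([832, 244, 209]);
translate([470, 959, 418]) cube([832, 244, 209]);
translate([470, 1203, 627]) cube([832, 244, 209]);
translate([470, 1447, 836]) cube([832, 244, 209]);
translate([470, 1691, 1045]) cube([832, 244, 209]);
translate([470, 1935, 1254]) cube([832, 244, 209]);
translate([470, 2179, 1463]) cube([832, 244, 209]);


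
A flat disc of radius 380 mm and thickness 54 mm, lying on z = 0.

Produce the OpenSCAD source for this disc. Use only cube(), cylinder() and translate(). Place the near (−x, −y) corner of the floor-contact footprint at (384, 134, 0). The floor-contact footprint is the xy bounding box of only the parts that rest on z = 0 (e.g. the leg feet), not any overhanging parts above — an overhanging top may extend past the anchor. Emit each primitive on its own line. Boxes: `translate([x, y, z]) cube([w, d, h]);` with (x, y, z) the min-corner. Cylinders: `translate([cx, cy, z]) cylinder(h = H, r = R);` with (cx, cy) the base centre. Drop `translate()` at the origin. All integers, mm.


translate([764, 514, 0]) cylinder(h = 54, r = 380);


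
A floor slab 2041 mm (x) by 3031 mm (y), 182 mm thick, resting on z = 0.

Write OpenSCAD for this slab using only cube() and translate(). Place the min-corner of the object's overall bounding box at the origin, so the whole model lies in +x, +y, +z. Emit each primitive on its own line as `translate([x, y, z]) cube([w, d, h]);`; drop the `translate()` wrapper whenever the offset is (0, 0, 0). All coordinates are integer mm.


cube([2041, 3031, 182]);


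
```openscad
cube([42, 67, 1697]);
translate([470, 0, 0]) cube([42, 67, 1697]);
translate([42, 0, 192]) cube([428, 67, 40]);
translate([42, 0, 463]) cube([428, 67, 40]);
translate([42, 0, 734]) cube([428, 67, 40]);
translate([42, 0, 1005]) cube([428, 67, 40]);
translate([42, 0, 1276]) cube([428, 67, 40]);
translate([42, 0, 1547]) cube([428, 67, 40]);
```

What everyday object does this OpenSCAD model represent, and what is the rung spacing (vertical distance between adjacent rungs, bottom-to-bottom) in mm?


A ladder. The rung spacing is 271 mm.

Two tall 42×67 posts with 6 short bars between them — a ladder. Adjacent rungs sit at z = 192 and z = 463, so the spacing is 463 − 192 = 271 mm.


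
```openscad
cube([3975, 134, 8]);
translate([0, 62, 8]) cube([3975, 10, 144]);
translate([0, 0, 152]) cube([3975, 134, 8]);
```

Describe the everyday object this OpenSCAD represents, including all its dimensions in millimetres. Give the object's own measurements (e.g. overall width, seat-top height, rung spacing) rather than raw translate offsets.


An I-beam lying along x, 3975 mm long. Overall section height 160 mm. Two flanges 134 mm wide (y) and 8 mm thick, one on the floor and one at the top; a web 10 mm thick runs between them, centred on the flange width.


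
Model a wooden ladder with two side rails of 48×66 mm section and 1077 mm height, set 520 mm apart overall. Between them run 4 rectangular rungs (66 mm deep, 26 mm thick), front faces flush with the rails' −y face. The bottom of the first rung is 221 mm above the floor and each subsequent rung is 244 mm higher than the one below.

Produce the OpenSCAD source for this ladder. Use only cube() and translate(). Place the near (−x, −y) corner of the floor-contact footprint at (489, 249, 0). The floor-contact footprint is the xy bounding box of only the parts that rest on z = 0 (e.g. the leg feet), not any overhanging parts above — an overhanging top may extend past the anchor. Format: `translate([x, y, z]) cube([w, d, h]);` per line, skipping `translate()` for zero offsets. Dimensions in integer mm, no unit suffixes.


translate([489, 249, 0]) cube([48, 66, 1077]);
translate([961, 249, 0]) cube([48, 66, 1077]);
translate([537, 249, 221]) cube([424, 66, 26]);
translate([537, 249, 465]) cube([424, 66, 26]);
translate([537, 249, 709]) cube([424, 66, 26]);
translate([537, 249, 953]) cube([424, 66, 26]);


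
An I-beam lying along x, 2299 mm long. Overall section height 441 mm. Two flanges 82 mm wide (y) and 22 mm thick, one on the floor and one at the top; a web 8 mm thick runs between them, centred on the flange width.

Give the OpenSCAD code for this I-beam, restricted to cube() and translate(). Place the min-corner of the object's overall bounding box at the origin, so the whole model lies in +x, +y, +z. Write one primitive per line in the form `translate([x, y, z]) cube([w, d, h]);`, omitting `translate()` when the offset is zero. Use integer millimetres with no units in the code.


cube([2299, 82, 22]);
translate([0, 37, 22]) cube([2299, 8, 397]);
translate([0, 0, 419]) cube([2299, 82, 22]);


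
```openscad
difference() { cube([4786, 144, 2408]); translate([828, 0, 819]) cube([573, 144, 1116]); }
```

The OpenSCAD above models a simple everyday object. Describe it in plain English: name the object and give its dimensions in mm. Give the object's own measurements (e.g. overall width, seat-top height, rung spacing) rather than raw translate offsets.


A wall 4786 mm long (x), 144 mm thick (y), 2408 mm tall, with a rectangular window opening cut through it. The opening is 573 mm wide and 1116 mm tall; its sill is at z = 819 mm and its near (−x) edge is 828 mm from the wall's −x end. The opening passes through the full wall thickness.


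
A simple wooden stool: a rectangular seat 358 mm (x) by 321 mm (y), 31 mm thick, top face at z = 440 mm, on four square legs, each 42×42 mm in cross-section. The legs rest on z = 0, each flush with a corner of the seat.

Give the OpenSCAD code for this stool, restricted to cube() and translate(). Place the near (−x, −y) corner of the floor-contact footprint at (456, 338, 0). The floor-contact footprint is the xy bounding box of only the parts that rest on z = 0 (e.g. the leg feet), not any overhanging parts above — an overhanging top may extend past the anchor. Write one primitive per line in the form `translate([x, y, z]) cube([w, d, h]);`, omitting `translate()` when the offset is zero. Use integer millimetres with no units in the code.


// leg_h = 440 - 31 = 409
translate([456, 338, 409]) cube([358, 321, 31]);
translate([456, 338, 0]) cube([42, 42, 409]);
translate([772, 338, 0]) cube([42, 42, 409]);
translate([456, 617, 0]) cube([42, 42, 409]);
translate([772, 617, 0]) cube([42, 42, 409]);


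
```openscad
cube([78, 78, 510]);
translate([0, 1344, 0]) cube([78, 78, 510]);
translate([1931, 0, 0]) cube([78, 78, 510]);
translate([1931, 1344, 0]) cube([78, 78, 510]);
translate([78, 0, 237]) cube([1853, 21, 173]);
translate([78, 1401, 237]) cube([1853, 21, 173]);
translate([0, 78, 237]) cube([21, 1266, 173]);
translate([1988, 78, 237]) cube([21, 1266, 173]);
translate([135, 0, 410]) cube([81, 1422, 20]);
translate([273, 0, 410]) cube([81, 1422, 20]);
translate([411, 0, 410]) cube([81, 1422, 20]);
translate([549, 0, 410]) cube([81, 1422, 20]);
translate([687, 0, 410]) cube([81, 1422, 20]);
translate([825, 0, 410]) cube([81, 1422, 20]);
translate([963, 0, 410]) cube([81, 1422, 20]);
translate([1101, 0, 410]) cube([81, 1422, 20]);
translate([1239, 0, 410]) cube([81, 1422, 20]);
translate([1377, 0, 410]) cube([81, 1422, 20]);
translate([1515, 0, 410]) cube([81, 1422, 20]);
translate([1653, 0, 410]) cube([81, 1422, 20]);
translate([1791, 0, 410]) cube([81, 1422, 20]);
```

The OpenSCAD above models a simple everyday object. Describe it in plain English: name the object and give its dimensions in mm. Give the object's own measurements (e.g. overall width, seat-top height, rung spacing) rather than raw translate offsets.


A bed frame 2009 mm long (x) by 1422 mm wide (y). Four 78×78 mm corner posts, 510 mm tall, at the corners of the footprint. Four rails of 21 mm thickness and 173 mm height run between adjacent posts with their undersides at z = 237 mm, their outer faces flush with the outside of the frame (the two x-running rails run between the posts' inner faces; the two y-running rails run between the posts' inner faces). 13 slats, each 81 mm wide (x) and 20 mm thick, lie across the top of the two x-running rails, running the full 1422 mm width of the frame in y; along x they sit between the end posts with a 57 mm gap after the −x posts and between neighbouring slats, leaving 59 mm before the +x posts.


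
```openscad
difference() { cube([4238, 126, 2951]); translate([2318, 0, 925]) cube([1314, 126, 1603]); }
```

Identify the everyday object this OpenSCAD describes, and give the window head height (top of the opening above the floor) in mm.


A wall with a window opening. The window head height is 2528 mm.

A wall with a rectangular opening subtracted — a window. Sill at z = 925, opening 1603 mm tall, so the head is at 925 + 1603 = 2528 mm.


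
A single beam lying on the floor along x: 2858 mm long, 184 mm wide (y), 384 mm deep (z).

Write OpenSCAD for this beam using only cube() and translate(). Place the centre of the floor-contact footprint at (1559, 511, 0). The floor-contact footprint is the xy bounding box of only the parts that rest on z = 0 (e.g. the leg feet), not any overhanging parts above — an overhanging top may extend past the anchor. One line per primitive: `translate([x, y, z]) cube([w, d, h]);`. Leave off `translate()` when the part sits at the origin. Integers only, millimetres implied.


translate([130, 419, 0]) cube([2858, 184, 384]);


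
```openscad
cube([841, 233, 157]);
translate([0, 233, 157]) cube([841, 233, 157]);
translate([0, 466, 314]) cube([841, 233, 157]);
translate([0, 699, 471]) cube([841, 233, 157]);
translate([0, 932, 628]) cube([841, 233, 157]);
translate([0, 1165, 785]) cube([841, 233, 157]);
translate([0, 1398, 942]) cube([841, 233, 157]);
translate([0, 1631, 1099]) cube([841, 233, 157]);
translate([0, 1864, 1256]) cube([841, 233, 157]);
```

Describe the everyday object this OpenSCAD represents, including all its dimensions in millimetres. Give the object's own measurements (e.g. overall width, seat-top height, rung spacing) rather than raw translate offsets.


A straight staircase of 9 solid steps. Each step is 841 mm wide (x), 233 mm deep (y, the going) and 157 mm tall (the rise). The first step rests on the floor; each subsequent step sits one going further in +y and one rise higher in +z, directly behind and above the previous step with no overlap.


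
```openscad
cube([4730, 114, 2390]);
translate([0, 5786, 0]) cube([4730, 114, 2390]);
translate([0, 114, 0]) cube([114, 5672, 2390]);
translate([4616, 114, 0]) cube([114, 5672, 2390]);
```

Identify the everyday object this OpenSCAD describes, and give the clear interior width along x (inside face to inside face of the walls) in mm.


A house (or room) frame. The interior width is 4502 mm.

Four 2390 mm walls enclosing a rectangle with no floor or roof — a room or house frame. Outside width is 4730 mm and wall thickness is 114 mm, so the interior width is 4730 − 2 × 114 = 4502 mm.


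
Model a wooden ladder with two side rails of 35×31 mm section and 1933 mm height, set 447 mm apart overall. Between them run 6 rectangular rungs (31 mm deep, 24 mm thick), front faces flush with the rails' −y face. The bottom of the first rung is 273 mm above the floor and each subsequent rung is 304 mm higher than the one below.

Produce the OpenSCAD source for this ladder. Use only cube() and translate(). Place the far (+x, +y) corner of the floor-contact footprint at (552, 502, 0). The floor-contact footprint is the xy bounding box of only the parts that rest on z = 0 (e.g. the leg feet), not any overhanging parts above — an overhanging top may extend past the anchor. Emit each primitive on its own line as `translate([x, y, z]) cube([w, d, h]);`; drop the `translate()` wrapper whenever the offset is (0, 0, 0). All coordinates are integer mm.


// rung span = 447 - 2*35 = 377
// rung[k] z = 273 + k*304
translate([105, 471, 0]) cube([35, 31, 1933]);
translate([517, 471, 0]) cube([35, 31, 1933]);
translate([140, 471, 273]) cube([377, 31, 24]);
translate([140, 471, 577]) cube([377, 31, 24]);
translate([140, 471, 881]) cube([377, 31, 24]);
translate([140, 471, 1185]) cube([377, 31, 24]);
translate([140, 471, 1489]) cube([377, 31, 24]);
translate([140, 471, 1793]) cube([377, 31, 24]);


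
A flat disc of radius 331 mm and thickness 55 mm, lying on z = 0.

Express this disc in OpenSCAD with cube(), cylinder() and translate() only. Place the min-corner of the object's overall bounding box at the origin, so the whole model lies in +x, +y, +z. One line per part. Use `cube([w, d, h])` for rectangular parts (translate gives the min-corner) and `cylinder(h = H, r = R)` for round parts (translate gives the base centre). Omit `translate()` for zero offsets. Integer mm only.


translate([331, 331, 0]) cylinder(h = 55, r = 331);


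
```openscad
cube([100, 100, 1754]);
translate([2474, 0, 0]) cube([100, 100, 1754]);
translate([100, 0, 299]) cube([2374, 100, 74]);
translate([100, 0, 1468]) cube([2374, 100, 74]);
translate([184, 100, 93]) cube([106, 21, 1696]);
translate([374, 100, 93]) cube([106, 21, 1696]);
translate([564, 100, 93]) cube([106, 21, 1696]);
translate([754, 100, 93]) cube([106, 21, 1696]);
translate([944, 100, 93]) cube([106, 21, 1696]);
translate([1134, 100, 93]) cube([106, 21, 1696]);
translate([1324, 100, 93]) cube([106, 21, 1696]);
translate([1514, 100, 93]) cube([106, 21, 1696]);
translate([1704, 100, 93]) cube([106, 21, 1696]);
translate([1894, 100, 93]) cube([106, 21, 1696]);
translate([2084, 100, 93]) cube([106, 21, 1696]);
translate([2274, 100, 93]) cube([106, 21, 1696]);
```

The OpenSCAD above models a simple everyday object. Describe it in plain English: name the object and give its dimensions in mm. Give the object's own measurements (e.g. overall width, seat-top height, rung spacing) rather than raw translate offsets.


A fence section. Two 100×100 mm posts, 1754 mm tall, stand on the floor with a clear span of 2374 mm between their inner faces. Two horizontal rails of 100×74 mm section span the gap between the posts with their undersides at z = 299 mm and z = 1468 mm, flush with the posts' −y face. 12 pickets, each 106 mm wide, 21 mm thick and 1696 mm tall, are fixed to the +y face of the rails with their bottoms at z = 93 mm, spaced across the span with a 84 mm gap after the −x post and between neighbouring pickets, with 94 mm left before the +x post.


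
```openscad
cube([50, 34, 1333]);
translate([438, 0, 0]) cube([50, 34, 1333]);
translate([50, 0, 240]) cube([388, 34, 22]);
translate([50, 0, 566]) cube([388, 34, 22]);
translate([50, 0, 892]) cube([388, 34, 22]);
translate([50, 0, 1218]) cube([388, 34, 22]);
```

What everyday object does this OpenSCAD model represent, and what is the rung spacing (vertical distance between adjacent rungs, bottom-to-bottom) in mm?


A ladder. The rung spacing is 326 mm.

Two tall 50×34 posts with 4 short bars between them — a ladder. Adjacent rungs sit at z = 240 and z = 566, so the spacing is 566 − 240 = 326 mm.


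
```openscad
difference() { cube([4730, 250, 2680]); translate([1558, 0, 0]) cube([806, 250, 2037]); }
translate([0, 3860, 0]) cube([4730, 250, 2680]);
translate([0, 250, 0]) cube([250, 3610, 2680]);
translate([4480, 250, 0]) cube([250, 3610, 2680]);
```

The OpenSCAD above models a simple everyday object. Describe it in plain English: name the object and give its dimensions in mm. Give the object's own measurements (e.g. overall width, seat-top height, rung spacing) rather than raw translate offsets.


A single room: four walls, each 2680 mm tall and 250 mm thick, enclosing an outside footprint 4730×4110 mm (x × y), no floor or roof. The front and back walls (−y and +y sides) run the full x-width; the side walls fit between their inner faces. A door opening 806 mm wide and 2037 mm tall is cut through the front wall from the floor up, its −x edge 1558 mm from the wall's −x end.


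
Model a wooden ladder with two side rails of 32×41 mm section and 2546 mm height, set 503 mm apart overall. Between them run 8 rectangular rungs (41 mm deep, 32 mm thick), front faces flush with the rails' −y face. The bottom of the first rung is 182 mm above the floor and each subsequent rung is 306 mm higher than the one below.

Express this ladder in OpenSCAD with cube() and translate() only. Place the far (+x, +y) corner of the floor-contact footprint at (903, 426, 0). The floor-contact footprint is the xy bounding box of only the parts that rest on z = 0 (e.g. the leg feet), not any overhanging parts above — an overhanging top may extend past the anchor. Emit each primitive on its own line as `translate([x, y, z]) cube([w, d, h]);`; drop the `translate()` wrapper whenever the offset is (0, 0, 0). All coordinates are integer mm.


translate([400, 385, 0]) cube([32, 41, 2546]);
translate([871, 385, 0]) cube([32, 41, 2546]);
translate([432, 385, 182]) cube([439, 41, 32]);
translate([432, 385, 488]) cube([439, 41, 32]);
translate([432, 385, 794]) cube([439, 41, 32]);
translate([432, 385, 1100]) cube([439, 41, 32]);
translate([432, 385, 1406]) cube([439, 41, 32]);
translate([432, 385, 1712]) cube([439, 41, 32]);
translate([432, 385, 2018]) cube([439, 41, 32]);
translate([432, 385, 2324]) cube([439, 41, 32]);


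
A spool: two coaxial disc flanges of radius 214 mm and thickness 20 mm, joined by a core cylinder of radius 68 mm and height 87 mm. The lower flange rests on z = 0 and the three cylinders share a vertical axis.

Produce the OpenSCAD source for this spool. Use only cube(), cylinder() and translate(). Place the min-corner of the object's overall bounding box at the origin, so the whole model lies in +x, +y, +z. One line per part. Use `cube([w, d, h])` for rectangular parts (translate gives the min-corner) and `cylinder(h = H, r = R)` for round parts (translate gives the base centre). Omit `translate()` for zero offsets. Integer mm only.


translate([214, 214, 0]) cylinder(h = 20, r = 214);
translate([214, 214, 20]) cylinder(h = 87, r = 68);
translate([214, 214, 107]) cylinder(h = 20, r = 214);


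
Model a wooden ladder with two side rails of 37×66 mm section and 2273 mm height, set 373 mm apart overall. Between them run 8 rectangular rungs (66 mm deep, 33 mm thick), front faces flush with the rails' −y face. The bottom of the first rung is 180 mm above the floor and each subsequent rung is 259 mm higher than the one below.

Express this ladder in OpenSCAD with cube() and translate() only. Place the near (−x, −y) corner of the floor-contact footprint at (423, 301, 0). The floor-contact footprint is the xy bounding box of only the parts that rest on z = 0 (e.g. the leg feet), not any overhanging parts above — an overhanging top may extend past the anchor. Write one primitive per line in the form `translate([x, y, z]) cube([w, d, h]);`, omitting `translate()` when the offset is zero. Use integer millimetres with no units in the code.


translate([423, 301, 0]) cube([37, 66, 2273]);
translate([759, 301, 0]) cube([37, 66, 2273]);
translate([460, 301, 180]) cube([299, 66, 33]);
translate([460, 301, 439]) cube([299, 66, 33]);
translate([460, 301, 698]) cube([299, 66, 33]);
translate([460, 301, 957]) cube([299, 66, 33]);
translate([460, 301, 1216]) cube([299, 66, 33]);
translate([460, 301, 1475]) cube([299, 66, 33]);
translate([460, 301, 1734]) cube([299, 66, 33]);
translate([460, 301, 1993]) cube([299, 66, 33]);


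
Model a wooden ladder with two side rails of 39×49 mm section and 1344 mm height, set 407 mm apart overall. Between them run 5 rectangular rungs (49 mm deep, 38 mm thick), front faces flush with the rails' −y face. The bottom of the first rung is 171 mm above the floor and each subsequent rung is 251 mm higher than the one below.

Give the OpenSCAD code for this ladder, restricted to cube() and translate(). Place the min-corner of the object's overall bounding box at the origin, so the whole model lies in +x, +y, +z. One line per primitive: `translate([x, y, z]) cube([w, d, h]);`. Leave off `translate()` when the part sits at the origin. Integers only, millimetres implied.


// rung span = 407 - 2*39 = 329
// rung[k] z = 171 + k*251
cube([39, 49, 1344]);
translate([368, 0, 0]) cube([39, 49, 1344]);
translate([39, 0, 171]) cube([329, 49, 38]);
translate([39, 0, 422]) cube([329, 49, 38]);
translate([39, 0, 673]) cube([329, 49, 38]);
translate([39, 0, 924]) cube([329, 49, 38]);
translate([39, 0, 1175]) cube([329, 49, 38]);


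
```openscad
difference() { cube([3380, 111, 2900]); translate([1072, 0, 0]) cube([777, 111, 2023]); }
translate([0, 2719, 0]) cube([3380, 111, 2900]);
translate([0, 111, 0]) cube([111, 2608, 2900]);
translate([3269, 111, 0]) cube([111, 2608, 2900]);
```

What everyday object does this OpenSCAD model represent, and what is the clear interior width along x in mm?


A single room. The interior width is 3158 mm.

Four walls enclosing a rectangle with a door in the front wall — a room. Outside width 3380 minus two 111 mm walls gives 3158 mm.


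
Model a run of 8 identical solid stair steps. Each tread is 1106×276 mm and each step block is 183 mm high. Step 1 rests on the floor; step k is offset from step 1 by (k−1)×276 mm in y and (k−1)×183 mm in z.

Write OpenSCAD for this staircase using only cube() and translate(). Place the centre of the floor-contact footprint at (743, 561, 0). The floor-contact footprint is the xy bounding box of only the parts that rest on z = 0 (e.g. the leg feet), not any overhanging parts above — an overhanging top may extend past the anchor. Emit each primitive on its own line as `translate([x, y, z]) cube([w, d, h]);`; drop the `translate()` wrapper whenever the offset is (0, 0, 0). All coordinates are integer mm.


translate([190, 423, 0]) cube([1106, 276, 183]);
translate([190, 699, 183]) cube([1106, 276, 183]);
translate([190, 975, 366]) cube([1106, 276, 183]);
translate([190, 1251, 549]) cube([1106, 276, 183]);
translate([190, 1527, 732]) cube([1106, 276, 183]);
translate([190, 1803, 915]) cube([1106, 276, 183]);
translate([190, 2079, 1098]) cube([1106, 276, 183]);
translate([190, 2355, 1281]) cube([1106, 276, 183]);


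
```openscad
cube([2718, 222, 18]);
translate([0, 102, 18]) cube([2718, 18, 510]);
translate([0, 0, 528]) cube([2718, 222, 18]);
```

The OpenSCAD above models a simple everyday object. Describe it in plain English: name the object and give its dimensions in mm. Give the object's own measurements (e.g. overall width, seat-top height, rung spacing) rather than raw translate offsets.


An I-beam lying along x, 2718 mm long. Overall section height 546 mm. Two flanges 222 mm wide (y) and 18 mm thick, one on the floor and one at the top; a web 18 mm thick runs between them, centred on the flange width.


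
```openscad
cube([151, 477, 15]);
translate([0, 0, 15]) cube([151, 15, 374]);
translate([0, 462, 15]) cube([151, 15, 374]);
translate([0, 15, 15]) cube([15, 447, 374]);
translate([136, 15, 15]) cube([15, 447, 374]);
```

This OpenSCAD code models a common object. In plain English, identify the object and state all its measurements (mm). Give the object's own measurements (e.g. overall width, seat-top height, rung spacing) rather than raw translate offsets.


An open-topped rectangular box: outside dimensions 151×477×389 mm, with a uniform wall and base thickness of 15 mm. The base is a full 151×477 slab on the floor; four walls sit on top of the base. The front and back walls (the −y and +y sides) span the full width; the two side walls fit between them.


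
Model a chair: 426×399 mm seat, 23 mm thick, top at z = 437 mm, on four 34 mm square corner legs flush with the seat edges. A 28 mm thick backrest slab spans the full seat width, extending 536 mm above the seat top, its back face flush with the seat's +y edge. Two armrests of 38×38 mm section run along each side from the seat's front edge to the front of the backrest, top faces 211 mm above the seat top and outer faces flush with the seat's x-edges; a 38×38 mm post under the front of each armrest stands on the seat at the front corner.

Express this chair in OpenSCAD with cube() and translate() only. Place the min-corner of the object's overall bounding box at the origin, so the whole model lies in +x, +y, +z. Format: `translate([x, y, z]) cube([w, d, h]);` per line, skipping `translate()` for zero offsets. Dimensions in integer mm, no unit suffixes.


// leg_h = 437 - 23 = 414
// arm post h = 211 - 38 = 173
translate([0, 0, 414]) cube([426, 399, 23]);
cube([34, 34, 414]);
translate([392, 0, 0]) cube([34, 34, 414]);
translate([0, 365, 0]) cube([34, 34, 414]);
translate([392, 365, 0]) cube([34, 34, 414]);
translate([0, 371, 437]) cube([426, 28, 536]);
translate([0, 0, 610]) cube([38, 371, 38]);
translate([388, 0, 610]) cube([38, 371, 38]);
translate([0, 0, 437]) cube([38, 38, 173]);
translate([388, 0, 437]) cube([38, 38, 173]);


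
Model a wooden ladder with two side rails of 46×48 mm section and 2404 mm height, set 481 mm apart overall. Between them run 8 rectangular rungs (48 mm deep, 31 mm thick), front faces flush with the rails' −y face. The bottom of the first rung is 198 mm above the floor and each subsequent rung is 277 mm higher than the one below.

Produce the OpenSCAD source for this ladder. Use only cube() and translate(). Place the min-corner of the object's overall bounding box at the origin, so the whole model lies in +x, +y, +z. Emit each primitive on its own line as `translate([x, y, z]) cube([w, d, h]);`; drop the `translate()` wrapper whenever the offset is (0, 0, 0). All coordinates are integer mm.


cube([46, 48, 2404]);
translate([435, 0, 0]) cube([46, 48, 2404]);
translate([46, 0, 198]) cube([389, 48, 31]);
translate([46, 0, 475]) cube([389, 48, 31]);
translate([46, 0, 752]) cube([389, 48, 31]);
translate([46, 0, 1029]) cube([389, 48, 31]);
translate([46, 0, 1306]) cube([389, 48, 31]);
translate([46, 0, 1583]) cube([389, 48, 31]);
translate([46, 0, 1860]) cube([389, 48, 31]);
translate([46, 0, 2137]) cube([389, 48, 31]);
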